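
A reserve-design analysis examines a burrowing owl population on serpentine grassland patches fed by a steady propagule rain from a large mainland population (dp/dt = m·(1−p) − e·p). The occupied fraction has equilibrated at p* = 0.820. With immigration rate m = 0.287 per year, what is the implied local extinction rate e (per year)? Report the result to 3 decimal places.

At equilibrium m(1−p*) = e·p*, so e = m(1−p*)/p*.
e = 0.287 × 0.1800 / 0.820 = 0.0630.

0.063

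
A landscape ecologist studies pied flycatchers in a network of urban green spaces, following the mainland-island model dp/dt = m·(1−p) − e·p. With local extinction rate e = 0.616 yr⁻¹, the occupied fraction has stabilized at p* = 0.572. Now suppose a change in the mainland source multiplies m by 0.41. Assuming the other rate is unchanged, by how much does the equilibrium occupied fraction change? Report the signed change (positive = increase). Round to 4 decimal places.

Balance m(1−p*) = e·p* gives m = e·p*/(1−p*) = 0.616×0.57200/0.42800 = 0.82325.
New p* = m/(m+e) = 0.33753/(0.33753+0.61600) = 0.35398.
Δp* = 0.35398 − 0.57200 = -0.21802.

-0.2180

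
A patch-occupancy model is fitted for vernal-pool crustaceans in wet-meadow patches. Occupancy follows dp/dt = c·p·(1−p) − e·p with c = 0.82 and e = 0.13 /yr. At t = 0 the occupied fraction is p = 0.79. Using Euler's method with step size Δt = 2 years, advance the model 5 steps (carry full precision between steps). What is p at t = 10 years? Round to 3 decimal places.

Update rule: p ← p + [c·p·(1−p) − e·p]·Δt with Δt = 2.
  1  |  dp/dt·Δt = +0.066676  |  p_1 = 0.856676
  2  |  dp/dt·Δt = -0.021373  |  p_2 = 0.835303
  3  |  dp/dt·Δt = +0.008439  |  p_3 = 0.843742
  4  |  dp/dt·Δt = -0.003153  |  p_4 = 0.840589
  5  |  dp/dt·Δt = +0.001205  |  p_5 = 0.841794

0.842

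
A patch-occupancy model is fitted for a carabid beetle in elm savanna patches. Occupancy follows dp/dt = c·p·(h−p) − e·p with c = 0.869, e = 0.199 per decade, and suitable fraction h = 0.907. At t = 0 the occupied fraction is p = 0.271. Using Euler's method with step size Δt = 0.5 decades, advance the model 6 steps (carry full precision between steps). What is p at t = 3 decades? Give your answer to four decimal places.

0.5459

Update rule: p ← p + [c·p·(h−p) − e·p]·Δt with Δt = 0.5.
t = 0.5: p = 0.27100 + (+0.04792) = 0.31892
t = 1: p = 0.31892 + (+0.04976) = 0.36868
t = 1.5: p = 0.36868 + (+0.04955) = 0.41823
t = 2: p = 0.41823 + (+0.04721) = 0.46544
t = 2.5: p = 0.46544 + (+0.04299) = 0.50843
t = 3: p = 0.50843 + (+0.03746) = 0.54589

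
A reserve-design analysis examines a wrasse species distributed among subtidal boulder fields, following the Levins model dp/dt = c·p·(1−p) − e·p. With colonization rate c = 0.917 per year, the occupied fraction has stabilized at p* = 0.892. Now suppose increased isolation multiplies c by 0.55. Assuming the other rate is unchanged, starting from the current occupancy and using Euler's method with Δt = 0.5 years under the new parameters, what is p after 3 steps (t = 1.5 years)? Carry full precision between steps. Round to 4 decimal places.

Balance c(1−p*) = e gives e = 0.917×(1 − 0.89200) = 0.09904.
Starting from p₀ = 0.89200; update p ← p + (dp/dt)·Δt with the new parameters.
step 1: Δp = -0.01988, p = 0.87212
step 2: Δp = -0.01506, p = 0.85706
step 3: Δp = -0.01155, p = 0.84551

0.8455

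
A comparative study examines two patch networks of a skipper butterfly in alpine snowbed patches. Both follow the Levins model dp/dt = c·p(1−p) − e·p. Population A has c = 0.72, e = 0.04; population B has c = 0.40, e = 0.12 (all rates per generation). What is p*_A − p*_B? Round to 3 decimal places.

0.244

A: p*_A = 1 − 0.04/0.72 = 0.9444.
B: p*_B = 1 − 0.12/0.40 = 0.7000.
p*_A − p*_B = 0.9444 − 0.7000 = 0.2444.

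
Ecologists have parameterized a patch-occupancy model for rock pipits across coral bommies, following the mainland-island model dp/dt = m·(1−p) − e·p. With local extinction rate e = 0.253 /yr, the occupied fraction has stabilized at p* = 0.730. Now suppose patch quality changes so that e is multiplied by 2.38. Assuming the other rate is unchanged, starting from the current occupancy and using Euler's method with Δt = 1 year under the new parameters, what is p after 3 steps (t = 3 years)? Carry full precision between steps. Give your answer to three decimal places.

0.527

Balance m(1−p*) = e·p* gives m = e·p*/(1−p*) = 0.253×0.73000/0.27000 = 0.68404.
Starting from p₀ = 0.73000; update p ← p + (dp/dt)·Δt with the new parameters.
  1  |  dp/dt·Δt = -0.254872  |  p_1 = 0.475128
  2  |  dp/dt·Δt = +0.072939  |  p_2 = 0.548066
  3  |  dp/dt·Δt = -0.020873  |  p_3 = 0.527193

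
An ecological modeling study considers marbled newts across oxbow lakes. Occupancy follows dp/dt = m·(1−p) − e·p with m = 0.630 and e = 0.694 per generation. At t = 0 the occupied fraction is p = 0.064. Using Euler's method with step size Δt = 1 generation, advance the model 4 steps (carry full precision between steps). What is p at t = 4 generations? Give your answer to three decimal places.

0.471

Update rule: p ← p + [m·(1−p) − e·p]·Δt with Δt = 1.
  1  |  dp/dt·Δt = +0.545264  |  p_1 = 0.609264
  2  |  dp/dt·Δt = -0.176666  |  p_2 = 0.432598
  3  |  dp/dt·Δt = +0.057240  |  p_3 = 0.489838
  4  |  dp/dt·Δt = -0.018546  |  p_4 = 0.471292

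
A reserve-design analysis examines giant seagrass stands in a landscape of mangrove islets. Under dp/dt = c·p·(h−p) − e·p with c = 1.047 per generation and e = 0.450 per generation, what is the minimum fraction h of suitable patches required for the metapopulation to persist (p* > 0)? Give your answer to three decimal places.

p* = h − e/c is positive only when h > e/c.
h_min = e/c = 0.450/1.047 = 0.4298.

0.430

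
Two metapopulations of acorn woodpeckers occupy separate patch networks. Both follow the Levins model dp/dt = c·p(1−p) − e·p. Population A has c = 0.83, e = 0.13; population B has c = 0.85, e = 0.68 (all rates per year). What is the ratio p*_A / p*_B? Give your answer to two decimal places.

A: p*_A = 1 − 0.13/0.83 = 0.8434.
B: p*_B = 1 − 0.68/0.85 = 0.2000.
p*_A / p*_B = 0.8434/0.2000 = 4.2169.

4.22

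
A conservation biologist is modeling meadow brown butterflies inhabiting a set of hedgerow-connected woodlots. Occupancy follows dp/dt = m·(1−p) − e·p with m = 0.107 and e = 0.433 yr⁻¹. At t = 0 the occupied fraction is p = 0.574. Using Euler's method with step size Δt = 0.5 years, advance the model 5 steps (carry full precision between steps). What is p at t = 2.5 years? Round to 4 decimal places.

0.2761

Update rule: p ← p + [m·(1−p) − e·p]·Δt with Δt = 0.5.
  1  |  dp/dt·Δt = -0.101480  |  p_1 = 0.472520
  2  |  dp/dt·Δt = -0.074080  |  p_2 = 0.398440
  3  |  dp/dt·Δt = -0.054079  |  p_3 = 0.344361
  4  |  dp/dt·Δt = -0.039477  |  p_4 = 0.304883
  5  |  dp/dt·Δt = -0.028819  |  p_5 = 0.276065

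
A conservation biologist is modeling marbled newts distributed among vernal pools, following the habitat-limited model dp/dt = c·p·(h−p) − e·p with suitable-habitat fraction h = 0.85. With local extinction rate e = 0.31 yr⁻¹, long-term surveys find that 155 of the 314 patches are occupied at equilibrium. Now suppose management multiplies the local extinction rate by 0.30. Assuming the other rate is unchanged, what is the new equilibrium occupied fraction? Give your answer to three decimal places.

Observed p* = 155/314 = 0.49363.
Balance c(h−p*) = e gives c = e/(0.85 − 0.49363) = 0.31/0.35637 = 0.86988.
New p* = 0.85 − e/c = 0.85 − 0.09300/0.86988 = 0.74309.

0.743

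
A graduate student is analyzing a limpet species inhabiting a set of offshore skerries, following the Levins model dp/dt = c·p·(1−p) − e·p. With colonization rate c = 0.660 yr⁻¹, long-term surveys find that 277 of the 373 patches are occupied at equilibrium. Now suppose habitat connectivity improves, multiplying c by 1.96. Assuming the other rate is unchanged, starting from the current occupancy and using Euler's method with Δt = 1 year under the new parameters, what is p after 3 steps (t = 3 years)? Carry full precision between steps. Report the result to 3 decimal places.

Observed p* = 277/373 = 0.74263.
Balance c(1−p*) = e gives e = 0.660×(1 − 0.74263) = 0.16987.
Starting from p₀ = 0.74263; update p ← p + (dp/dt)·Δt with the new parameters.
  1  |  dp/dt·Δt = +0.121101  |  p_1 = 0.863729
  2  |  dp/dt·Δt = +0.005541  |  p_2 = 0.869269
  3  |  dp/dt·Δt = -0.000654  |  p_3 = 0.868615

0.869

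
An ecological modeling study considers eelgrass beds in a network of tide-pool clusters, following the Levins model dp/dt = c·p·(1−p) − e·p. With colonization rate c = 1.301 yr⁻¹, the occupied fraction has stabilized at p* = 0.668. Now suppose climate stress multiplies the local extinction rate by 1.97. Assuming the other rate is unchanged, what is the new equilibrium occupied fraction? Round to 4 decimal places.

Balance c(1−p*) = e gives e = 1.301×(1 − 0.66800) = 0.43193.
New p* = 1 − e/c = 1 − 0.85090/1.30100 = 0.34596.

0.3460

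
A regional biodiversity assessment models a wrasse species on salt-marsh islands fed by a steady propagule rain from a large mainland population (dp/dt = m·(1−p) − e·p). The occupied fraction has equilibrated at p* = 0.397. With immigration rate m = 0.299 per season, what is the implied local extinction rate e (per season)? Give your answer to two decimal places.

At equilibrium m(1−p*) = e·p*, so e = m(1−p*)/p*.
e = 0.299 × 0.6030 / 0.397 = 0.4541.

0.45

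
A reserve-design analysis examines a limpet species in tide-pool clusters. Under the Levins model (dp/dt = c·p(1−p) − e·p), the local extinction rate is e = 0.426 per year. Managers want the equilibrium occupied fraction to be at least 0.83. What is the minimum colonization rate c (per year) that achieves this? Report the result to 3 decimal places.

p* = 1 − e/c ≥ 0.83 requires e/c ≤ 0.1700, i.e. c ≥ e/0.1700.
c_min = 0.426/0.1700 = 2.5059.

2.506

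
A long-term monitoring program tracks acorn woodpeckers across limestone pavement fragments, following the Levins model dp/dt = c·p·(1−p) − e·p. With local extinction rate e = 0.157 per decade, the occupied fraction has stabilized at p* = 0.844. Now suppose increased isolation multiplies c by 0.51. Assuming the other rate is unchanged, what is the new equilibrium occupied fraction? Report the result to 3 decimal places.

0.694

Balance c(1−p*) = e gives c = e/(1 − 0.84400) = 0.157/0.15600 = 1.00641.
New p* = 1 − e/c = 1 − 0.15700/0.51327 = 0.69412.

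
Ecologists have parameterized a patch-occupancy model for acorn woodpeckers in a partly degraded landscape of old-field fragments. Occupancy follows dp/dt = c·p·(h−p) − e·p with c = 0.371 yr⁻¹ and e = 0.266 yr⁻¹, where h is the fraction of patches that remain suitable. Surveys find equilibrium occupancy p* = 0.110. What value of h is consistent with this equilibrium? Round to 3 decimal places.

0.827

At equilibrium c(h−p*) = e, so h = p* + e/c.
h = 0.110 + 0.266/0.371 = 0.110 + 0.7170 = 0.8270.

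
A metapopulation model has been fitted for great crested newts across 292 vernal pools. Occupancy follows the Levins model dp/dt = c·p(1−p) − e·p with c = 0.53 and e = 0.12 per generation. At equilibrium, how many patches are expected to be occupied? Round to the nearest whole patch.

226

p* = 1 − e/c = 1 − 0.12/0.53 = 0.7736.
Expected occupied patches = N × p* = 292 × 0.7736 = 225.89 ≈ 226.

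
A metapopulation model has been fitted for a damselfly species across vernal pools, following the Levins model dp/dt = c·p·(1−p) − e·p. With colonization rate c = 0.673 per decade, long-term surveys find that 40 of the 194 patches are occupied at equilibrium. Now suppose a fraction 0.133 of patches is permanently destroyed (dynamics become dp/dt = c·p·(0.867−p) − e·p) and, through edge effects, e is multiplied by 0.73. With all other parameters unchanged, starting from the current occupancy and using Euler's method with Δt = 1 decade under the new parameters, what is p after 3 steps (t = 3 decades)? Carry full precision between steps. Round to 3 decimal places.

0.237

Observed p* = 40/194 = 0.20619.
Balance c(1−p*) = e gives e = 0.673×(1 − 0.20619) = 0.53424.
Starting from p₀ = 0.20619; update p ← p + (dp/dt)·Δt with the new parameters.
  1  |  dp/dt·Δt = +0.011286  |  p_1 = 0.217471
  2  |  dp/dt·Δt = +0.010252  |  p_2 = 0.227723
  3  |  dp/dt·Δt = +0.009164  |  p_3 = 0.236886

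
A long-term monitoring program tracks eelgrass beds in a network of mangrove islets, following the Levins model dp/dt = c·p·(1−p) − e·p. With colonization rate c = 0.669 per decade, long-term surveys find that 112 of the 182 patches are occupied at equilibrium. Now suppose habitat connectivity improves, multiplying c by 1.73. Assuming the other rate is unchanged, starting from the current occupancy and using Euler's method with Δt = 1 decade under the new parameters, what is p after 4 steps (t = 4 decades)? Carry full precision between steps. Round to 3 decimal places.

Observed p* = 112/182 = 0.61538.
Balance c(1−p*) = e gives e = 0.669×(1 − 0.61538) = 0.25731.
Starting from p₀ = 0.61538; update p ← p + (dp/dt)·Δt with the new parameters.
t = 1: p = 0.61538 + (+0.11559) = 0.73098
t = 2: p = 0.73098 + (+0.03951) = 0.77049
t = 3: p = 0.77049 + (+0.00641) = 0.77690
t = 4: p = 0.77690 + (+0.00070) = 0.77760

0.778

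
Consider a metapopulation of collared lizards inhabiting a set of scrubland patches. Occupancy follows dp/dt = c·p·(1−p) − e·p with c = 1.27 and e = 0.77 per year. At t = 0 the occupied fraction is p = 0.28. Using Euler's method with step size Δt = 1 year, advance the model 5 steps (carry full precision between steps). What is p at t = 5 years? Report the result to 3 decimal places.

0.387

Update rule: p ← p + [c·p·(1−p) − e·p]·Δt with Δt = 1.
t = 1: p = 0.28000 + (+0.04043) = 0.32043
t = 2: p = 0.32043 + (+0.02982) = 0.35025
t = 3: p = 0.35025 + (+0.01933) = 0.36958
t = 4: p = 0.36958 + (+0.01132) = 0.38090
t = 5: p = 0.38090 + (+0.00619) = 0.38709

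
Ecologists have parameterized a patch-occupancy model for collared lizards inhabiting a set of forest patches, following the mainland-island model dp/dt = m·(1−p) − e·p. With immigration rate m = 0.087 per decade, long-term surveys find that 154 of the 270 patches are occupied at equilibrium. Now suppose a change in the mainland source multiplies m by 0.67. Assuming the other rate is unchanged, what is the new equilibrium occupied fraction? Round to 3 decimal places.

0.471

Observed p* = 154/270 = 0.57037.
Balance m(1−p*) = e·p* gives e = m(1−p*)/p* = 0.087×0.42963/0.57037 = 0.06553.
New p* = m/(m+e) = 0.05829/(0.05829+0.06553) = 0.47076.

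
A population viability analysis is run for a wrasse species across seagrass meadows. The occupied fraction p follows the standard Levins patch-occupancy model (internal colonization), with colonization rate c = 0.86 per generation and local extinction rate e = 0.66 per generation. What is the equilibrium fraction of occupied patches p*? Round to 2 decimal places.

Setting dp/dt = 0 and dividing through by p* gives c·(1−p*) = e.
So p* = 1 − e/c = 1 − 0.66/0.86 = 1 − 0.7674 = 0.2326.

0.23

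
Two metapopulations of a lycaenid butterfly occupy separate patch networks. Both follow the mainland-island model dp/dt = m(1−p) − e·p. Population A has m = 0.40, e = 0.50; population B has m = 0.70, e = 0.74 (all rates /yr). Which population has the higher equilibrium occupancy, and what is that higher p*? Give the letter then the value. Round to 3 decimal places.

B, 0.486

A: p*_A = m/(m+e) = 0.40/0.9000 = 0.4444.
B: p*_B = 0.70/1.4400 = 0.4861.
B is higher at 0.4861.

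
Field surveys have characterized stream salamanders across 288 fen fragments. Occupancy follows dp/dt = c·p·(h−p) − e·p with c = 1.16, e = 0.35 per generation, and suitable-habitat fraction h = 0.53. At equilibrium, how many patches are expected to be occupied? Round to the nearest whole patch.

66

p* = h − e/c = 0.53 − 0.3017 = 0.2283.
Expected occupied patches = N × p* = 288 × 0.2283 = 65.74 ≈ 66.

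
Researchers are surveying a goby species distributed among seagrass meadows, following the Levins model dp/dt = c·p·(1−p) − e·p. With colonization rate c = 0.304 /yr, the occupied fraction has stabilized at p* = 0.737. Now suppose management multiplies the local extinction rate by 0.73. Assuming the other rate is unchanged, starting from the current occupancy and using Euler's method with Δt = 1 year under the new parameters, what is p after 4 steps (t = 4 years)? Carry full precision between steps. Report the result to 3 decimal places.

Balance c(1−p*) = e gives e = 0.304×(1 − 0.73700) = 0.07995.
Starting from p₀ = 0.73700; update p ← p + (dp/dt)·Δt with the new parameters.
  1  |  dp/dt·Δt = +0.015910  |  p_1 = 0.752910
  2  |  dp/dt·Δt = +0.012612  |  p_2 = 0.765521
  3  |  dp/dt·Δt = +0.009888  |  p_3 = 0.775409
  4  |  dp/dt·Δt = +0.007685  |  p_4 = 0.783094

0.783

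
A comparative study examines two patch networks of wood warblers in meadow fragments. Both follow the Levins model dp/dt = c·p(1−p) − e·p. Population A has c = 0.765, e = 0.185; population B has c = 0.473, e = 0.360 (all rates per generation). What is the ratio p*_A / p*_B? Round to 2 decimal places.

3.17

A: p*_A = 1 − 0.185/0.765 = 0.7582.
B: p*_B = 1 − 0.360/0.473 = 0.2389.
p*_A / p*_B = 0.7582/0.2389 = 3.1736.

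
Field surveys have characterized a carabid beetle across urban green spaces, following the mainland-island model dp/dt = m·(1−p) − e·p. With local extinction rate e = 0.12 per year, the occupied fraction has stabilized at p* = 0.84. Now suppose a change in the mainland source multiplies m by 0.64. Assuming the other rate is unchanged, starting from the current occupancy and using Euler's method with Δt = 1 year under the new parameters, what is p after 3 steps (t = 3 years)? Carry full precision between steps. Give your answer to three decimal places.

0.778

Balance m(1−p*) = e·p* gives m = e·p*/(1−p*) = 0.12×0.84000/0.16000 = 0.63000.
Starting from p₀ = 0.84000; update p ← p + (dp/dt)·Δt with the new parameters.
t = 1: p = 0.84000 + (-0.03629) = 0.80371
t = 2: p = 0.80371 + (-0.01730) = 0.78641
t = 3: p = 0.78641 + (-0.00825) = 0.77816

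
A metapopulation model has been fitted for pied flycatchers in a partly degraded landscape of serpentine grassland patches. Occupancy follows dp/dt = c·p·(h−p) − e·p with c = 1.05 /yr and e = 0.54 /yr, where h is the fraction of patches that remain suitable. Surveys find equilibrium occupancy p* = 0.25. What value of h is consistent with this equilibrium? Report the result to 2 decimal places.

0.76

At equilibrium c(h−p*) = e, so h = p* + e/c.
h = 0.25 + 0.54/1.05 = 0.25 + 0.5143 = 0.7643.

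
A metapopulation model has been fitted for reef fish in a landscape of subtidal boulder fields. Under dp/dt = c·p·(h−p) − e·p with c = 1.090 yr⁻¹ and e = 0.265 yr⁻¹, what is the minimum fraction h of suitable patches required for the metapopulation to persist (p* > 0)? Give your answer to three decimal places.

p* = h − e/c is positive only when h > e/c.
h_min = e/c = 0.265/1.090 = 0.2431.

0.243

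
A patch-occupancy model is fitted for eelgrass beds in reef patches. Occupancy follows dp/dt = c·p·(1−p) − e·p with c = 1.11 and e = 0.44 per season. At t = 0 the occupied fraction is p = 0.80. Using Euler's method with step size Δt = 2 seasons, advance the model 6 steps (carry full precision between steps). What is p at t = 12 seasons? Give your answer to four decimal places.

0.6036

Update rule: p ← p + [c·p·(1−p) − e·p]·Δt with Δt = 2.
  1  |  dp/dt·Δt = -0.348800  |  p_1 = 0.451200
  2  |  dp/dt·Δt = +0.152657  |  p_2 = 0.603857
  3  |  dp/dt·Δt = -0.000340  |  p_3 = 0.603517
  4  |  dp/dt·Δt = +0.000116  |  p_4 = 0.603633
  5  |  dp/dt·Δt = -0.000039  |  p_5 = 0.603594
  6  |  dp/dt·Δt = +0.000013  |  p_6 = 0.603607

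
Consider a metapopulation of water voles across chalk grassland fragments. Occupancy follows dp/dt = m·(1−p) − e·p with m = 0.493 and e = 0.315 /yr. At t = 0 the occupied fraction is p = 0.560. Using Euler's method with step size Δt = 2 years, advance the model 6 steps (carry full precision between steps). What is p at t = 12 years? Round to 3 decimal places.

0.607

Update rule: p ← p + [m·(1−p) − e·p]·Δt with Δt = 2.
  1  |  dp/dt·Δt = +0.081040  |  p_1 = 0.641040
  2  |  dp/dt·Δt = -0.049921  |  p_2 = 0.591119
  3  |  dp/dt·Δt = +0.030751  |  p_3 = 0.621870
  4  |  dp/dt·Δt = -0.018943  |  p_4 = 0.602928
  5  |  dp/dt·Δt = +0.011669  |  p_5 = 0.614596
  6  |  dp/dt·Δt = -0.007188  |  p_6 = 0.607409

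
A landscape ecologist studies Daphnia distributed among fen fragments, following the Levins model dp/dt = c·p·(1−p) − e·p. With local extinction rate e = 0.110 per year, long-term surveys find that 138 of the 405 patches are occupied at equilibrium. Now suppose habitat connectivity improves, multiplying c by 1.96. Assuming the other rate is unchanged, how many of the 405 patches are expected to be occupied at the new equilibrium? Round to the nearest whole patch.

269

Observed p* = 138/405 = 0.34074.
Balance c(1−p*) = e gives c = e/(1 − 0.34074) = 0.110/0.65926 = 0.16685.
New p* = 1 − e/c = 1 − 0.11000/0.32703 = 0.66364.
Expected occupied = 405 × 0.66364 = 268.77 ≈ 269.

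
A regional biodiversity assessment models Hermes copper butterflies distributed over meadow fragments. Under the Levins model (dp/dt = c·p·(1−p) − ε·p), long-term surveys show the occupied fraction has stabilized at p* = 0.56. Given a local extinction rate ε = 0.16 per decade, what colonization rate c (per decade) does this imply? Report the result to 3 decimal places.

At equilibrium c(1−p*) = ε, so c = ε/(1−p*).
c = 0.16/(1 − 0.56) = 0.16/0.4400 = 0.3636.

0.364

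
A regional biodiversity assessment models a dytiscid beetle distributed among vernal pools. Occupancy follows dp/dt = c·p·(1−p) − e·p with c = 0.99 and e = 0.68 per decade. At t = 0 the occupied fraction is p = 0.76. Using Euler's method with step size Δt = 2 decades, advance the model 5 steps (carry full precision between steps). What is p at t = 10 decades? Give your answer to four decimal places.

0.2616

Update rule: p ← p + [c·p·(1−p) − e·p]·Δt with Δt = 2.
t = 2: p = 0.76000 + (-0.67245) = 0.08755
t = 4: p = 0.08755 + (+0.03910) = 0.12666
t = 6: p = 0.12666 + (+0.04676) = 0.17342
t = 8: p = 0.17342 + (+0.04797) = 0.22139
t = 10: p = 0.22139 + (+0.04021) = 0.26161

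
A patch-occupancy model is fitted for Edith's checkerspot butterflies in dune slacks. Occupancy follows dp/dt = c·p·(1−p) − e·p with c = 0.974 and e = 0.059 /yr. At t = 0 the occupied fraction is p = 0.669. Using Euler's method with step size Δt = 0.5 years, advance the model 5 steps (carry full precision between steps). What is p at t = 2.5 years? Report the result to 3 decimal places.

0.917

Update rule: p ← p + [c·p·(1−p) − e·p]·Δt with Δt = 0.5.
step 1: Δp = +0.08811, p = 0.75711
step 2: Δp = +0.06722, p = 0.82433
step 3: Δp = +0.04621, p = 0.87053
step 4: Δp = +0.02921, p = 0.89974
step 5: Δp = +0.01739, p = 0.91713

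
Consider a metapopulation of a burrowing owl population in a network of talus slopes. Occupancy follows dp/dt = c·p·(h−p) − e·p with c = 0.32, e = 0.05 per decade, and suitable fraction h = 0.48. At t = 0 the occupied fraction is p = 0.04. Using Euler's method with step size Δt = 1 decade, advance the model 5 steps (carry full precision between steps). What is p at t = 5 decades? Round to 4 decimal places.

0.0611

Update rule: p ← p + [c·p·(h−p) − e·p]·Δt with Δt = 1.
  1  |  dp/dt·Δt = +0.003632  |  p_1 = 0.043632
  2  |  dp/dt·Δt = +0.003911  |  p_2 = 0.047543
  3  |  dp/dt·Δt = +0.004202  |  p_3 = 0.051745
  4  |  dp/dt·Δt = +0.004504  |  p_4 = 0.056249
  5  |  dp/dt·Δt = +0.004815  |  p_5 = 0.061064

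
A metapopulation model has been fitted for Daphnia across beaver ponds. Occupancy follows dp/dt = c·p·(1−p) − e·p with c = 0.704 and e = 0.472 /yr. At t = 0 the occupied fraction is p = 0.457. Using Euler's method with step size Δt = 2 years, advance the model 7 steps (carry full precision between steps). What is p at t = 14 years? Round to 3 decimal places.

0.330

Update rule: p ← p + [c·p·(1−p) − e·p]·Δt with Δt = 2.
t = 2: p = 0.45700 + (-0.08201) = 0.37499
t = 4: p = 0.37499 + (-0.02399) = 0.35100
t = 6: p = 0.35100 + (-0.01060) = 0.34039
t = 8: p = 0.34039 + (-0.00520) = 0.33519
t = 10: p = 0.33519 + (-0.00267) = 0.33253
t = 12: p = 0.33253 + (-0.00140) = 0.33113
t = 14: p = 0.33113 + (-0.00074) = 0.33039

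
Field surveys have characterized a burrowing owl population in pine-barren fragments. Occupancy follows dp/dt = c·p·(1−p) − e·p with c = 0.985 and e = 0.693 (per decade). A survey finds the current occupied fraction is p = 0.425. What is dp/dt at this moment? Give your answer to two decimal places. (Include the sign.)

Colonization term: c·p·(1−p) = 0.985×0.425×0.5750 = 0.24071.
Extinction term: e·p = 0.29452.
dp/dt = 0.24071 − 0.29452 = -0.05382.

-0.05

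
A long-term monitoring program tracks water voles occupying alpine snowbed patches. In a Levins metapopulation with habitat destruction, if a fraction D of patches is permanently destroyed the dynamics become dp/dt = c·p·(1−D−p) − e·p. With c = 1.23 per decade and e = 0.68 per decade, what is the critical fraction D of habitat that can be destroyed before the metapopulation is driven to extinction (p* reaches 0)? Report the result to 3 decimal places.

0.447

The nontrivial equilibrium is p* = (1−D) − e/c; extinction occurs when this hits zero.
So D_crit = 1 − e/c = 1 − 0.68/1.23 = 1 − 0.5528 = 0.4472.
Note this equals the original equilibrium occupancy — the Levins extinction-debt result.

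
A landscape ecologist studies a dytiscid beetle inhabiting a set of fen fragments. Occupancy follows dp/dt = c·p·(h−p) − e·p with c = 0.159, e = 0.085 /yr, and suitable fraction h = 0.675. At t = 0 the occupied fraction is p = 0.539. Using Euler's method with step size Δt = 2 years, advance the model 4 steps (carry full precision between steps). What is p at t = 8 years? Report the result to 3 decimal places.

0.354

Update rule: p ← p + [c·p·(h−p) − e·p]·Δt with Δt = 2.
  1  |  dp/dt·Δt = -0.068319  |  p_1 = 0.470681
  2  |  dp/dt·Δt = -0.049434  |  p_2 = 0.421247
  3  |  dp/dt·Δt = -0.037620  |  p_3 = 0.383627
  4  |  dp/dt·Δt = -0.029671  |  p_4 = 0.353956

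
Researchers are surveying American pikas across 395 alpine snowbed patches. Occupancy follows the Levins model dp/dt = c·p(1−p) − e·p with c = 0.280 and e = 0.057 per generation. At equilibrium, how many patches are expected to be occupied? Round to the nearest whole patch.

315

p* = 1 − e/c = 1 − 0.057/0.280 = 0.7964.
Expected occupied patches = N × p* = 395 × 0.7964 = 314.59 ≈ 315.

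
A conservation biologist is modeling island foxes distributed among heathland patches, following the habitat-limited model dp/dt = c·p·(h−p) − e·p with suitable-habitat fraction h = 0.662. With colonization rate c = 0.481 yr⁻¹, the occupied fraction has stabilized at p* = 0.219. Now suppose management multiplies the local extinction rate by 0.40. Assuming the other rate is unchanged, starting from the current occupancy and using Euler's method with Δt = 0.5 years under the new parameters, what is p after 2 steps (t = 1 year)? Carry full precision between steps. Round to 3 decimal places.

0.247

Balance c(h−p*) = e gives e = 0.481×(0.662 − 0.21900) = 0.21308.
Starting from p₀ = 0.21900; update p ← p + (dp/dt)·Δt with the new parameters.
step 1: Δp = +0.01400, p = 0.23300
step 2: Δp = +0.01411, p = 0.24711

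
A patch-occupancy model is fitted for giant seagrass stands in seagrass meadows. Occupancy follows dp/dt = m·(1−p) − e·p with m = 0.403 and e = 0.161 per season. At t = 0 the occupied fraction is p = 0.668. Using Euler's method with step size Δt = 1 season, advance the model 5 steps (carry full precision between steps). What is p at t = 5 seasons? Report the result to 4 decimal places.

Update rule: p ← p + [m·(1−p) − e·p]·Δt with Δt = 1.
step 1: Δp = +0.02625, p = 0.69425
step 2: Δp = +0.01144, p = 0.70569
step 3: Δp = +0.00499, p = 0.71068
step 4: Δp = +0.00218, p = 0.71286
step 5: Δp = +0.00095, p = 0.71381

0.7138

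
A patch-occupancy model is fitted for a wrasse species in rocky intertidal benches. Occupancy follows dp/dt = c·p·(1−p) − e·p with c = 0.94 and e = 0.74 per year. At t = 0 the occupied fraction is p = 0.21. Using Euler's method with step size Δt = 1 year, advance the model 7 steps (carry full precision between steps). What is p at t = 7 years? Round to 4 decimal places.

0.2122

Update rule: p ← p + [c·p·(1−p) − e·p]·Δt with Δt = 1.
step 1: Δp = +0.00055, p = 0.21055
step 2: Δp = +0.00044, p = 0.21099
step 3: Δp = +0.00035, p = 0.21134
step 4: Δp = +0.00028, p = 0.21162
step 5: Δp = +0.00023, p = 0.21185
step 6: Δp = +0.00018, p = 0.21203
step 7: Δp = +0.00015, p = 0.21218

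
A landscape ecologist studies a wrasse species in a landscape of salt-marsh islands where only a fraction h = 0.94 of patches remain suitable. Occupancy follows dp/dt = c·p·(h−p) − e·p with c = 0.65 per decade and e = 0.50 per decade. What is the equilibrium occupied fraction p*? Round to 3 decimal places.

0.171

Setting dp/dt = 0 and dividing by p* gives c·(h−p*) = e.
So p* = h − e/c = 0.94 − 0.50/0.65 = 0.94 − 0.7692 = 0.1708.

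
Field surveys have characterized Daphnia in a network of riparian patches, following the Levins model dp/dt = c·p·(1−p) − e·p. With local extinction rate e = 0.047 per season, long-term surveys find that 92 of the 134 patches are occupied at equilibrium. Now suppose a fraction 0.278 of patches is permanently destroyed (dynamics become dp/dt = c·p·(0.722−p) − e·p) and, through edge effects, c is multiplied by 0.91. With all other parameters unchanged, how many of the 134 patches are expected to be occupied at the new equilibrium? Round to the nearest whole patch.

51

Observed p* = 92/134 = 0.68657.
Balance c(1−p*) = e gives c = e/(1 − 0.68657) = 0.047/0.31343 = 0.14995.
New p* = 0.722 − e/c = 0.722 − 0.04700/0.13645 = 0.37755.
Expected occupied = 134 × 0.37755 = 50.59 ≈ 51.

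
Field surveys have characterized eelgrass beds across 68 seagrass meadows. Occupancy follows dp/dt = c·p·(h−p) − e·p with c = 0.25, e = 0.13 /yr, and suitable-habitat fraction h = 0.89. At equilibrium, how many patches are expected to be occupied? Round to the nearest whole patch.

25

p* = h − e/c = 0.89 − 0.5200 = 0.3700.
Expected occupied patches = N × p* = 68 × 0.3700 = 25.16 ≈ 25.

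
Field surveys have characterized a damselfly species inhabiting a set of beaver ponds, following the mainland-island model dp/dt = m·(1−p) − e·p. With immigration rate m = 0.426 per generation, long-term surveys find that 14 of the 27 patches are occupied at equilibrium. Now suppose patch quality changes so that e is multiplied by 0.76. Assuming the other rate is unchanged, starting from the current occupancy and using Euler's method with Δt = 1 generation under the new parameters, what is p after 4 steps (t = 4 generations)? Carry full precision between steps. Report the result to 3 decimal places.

Observed p* = 14/27 = 0.51852.
Balance m(1−p*) = e·p* gives e = m(1−p*)/p* = 0.426×0.48148/0.51852 = 0.39557.
Starting from p₀ = 0.51852; update p ← p + (dp/dt)·Δt with the new parameters.
p: 0.51852 → 0.56775  (Δp = +0.04923)
p: 0.56775 → 0.58120  (Δp = +0.01346)
p: 0.58120 → 0.58488  (Δp = +0.00368)
p: 0.58488 → 0.58589  (Δp = +0.00101)

0.586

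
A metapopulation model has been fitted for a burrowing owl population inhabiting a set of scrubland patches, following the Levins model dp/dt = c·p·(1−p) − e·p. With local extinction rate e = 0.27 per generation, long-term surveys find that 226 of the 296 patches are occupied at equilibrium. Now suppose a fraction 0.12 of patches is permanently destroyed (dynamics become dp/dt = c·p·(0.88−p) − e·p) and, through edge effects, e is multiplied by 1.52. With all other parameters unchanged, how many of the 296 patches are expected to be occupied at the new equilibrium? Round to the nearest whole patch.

Observed p* = 226/296 = 0.76351.
Balance c(1−p*) = e gives c = e/(1 − 0.76351) = 0.27/0.23649 = 1.14170.
New p* = 0.88 − e/c = 0.88 − 0.41040/1.14170 = 0.52054.
Expected occupied = 296 × 0.52054 = 154.08 ≈ 154.

154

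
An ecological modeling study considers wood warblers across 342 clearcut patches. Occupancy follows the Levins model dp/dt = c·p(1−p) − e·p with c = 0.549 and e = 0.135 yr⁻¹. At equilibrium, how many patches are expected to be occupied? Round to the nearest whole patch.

p* = 1 − e/c = 1 − 0.135/0.549 = 0.7541.
Expected occupied patches = N × p* = 342 × 0.7541 = 257.90 ≈ 258.

258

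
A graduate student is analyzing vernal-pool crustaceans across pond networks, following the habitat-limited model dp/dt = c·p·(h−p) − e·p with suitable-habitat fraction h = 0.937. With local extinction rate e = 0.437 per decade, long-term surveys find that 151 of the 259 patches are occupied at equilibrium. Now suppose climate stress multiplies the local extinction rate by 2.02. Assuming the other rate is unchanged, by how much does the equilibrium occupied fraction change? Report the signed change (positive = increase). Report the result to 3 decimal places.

-0.361

Observed p* = 151/259 = 0.58301.
Balance c(h−p*) = e gives c = e/(0.937 − 0.58301) = 0.437/0.35399 = 1.23450.
New p* = 0.937 − e/c = 0.937 − 0.88274/1.23450 = 0.22194.
Δp* = 0.22194 − 0.58301 = -0.36107.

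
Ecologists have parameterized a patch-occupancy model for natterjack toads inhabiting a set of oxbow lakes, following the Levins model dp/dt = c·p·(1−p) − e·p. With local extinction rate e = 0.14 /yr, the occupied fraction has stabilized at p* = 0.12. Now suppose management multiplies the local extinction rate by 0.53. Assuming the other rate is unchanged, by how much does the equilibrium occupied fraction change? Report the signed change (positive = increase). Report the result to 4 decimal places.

0.4136

Balance c(1−p*) = e gives c = e/(1 − 0.12000) = 0.14/0.88000 = 0.15909.
New p* = 1 − e/c = 1 − 0.07420/0.15909 = 0.53360.
Δp* = 0.53360 − 0.12000 = +0.41360.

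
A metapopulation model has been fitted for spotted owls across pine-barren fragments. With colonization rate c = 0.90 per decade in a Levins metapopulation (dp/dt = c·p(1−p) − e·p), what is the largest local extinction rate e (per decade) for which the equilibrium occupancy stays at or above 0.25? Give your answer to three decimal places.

1 − e/c ≥ 0.25 ⇒ e ≤ c(1 − 0.25) = 0.90 × 0.7500.
e_max = 0.6750.

0.675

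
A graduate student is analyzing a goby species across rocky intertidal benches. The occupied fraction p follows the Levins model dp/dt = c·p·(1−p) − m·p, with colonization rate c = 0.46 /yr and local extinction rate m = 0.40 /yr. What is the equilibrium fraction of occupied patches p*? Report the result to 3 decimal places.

At equilibrium, colonization balances extinction: c·p*·(1−p*) = m·p*.
So p* = 1 − m/c = 1 − 0.40/0.46 = 1 − 0.8696 = 0.1304.

0.130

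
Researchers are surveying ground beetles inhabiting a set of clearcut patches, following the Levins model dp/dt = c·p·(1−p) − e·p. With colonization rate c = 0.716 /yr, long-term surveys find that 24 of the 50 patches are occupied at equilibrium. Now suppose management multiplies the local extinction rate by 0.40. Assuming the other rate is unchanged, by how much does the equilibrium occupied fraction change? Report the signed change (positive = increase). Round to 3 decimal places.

Observed p* = 24/50 = 0.48000.
Balance c(1−p*) = e gives e = 0.716×(1 − 0.48000) = 0.37232.
New p* = 1 − e/c = 1 − 0.14893/0.71600 = 0.79200.
Δp* = 0.79200 − 0.48000 = +0.31200.

0.312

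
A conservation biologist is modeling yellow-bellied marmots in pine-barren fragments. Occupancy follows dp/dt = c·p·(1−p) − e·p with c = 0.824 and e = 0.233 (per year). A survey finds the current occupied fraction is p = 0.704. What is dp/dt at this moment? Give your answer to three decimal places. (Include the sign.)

Colonization term: c·p·(1−p) = 0.824×0.704×0.2960 = 0.17171.
Extinction term: e·p = 0.16403.
dp/dt = 0.17171 − 0.16403 = 0.00768.

0.008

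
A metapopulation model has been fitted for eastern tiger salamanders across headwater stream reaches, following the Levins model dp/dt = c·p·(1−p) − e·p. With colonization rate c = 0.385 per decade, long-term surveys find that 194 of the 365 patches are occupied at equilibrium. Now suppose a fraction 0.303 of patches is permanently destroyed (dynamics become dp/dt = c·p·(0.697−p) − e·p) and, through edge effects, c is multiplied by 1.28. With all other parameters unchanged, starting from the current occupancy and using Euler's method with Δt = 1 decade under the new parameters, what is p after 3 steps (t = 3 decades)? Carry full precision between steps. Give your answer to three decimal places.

Observed p* = 194/365 = 0.53151.
Balance c(1−p*) = e gives e = 0.385×(1 − 0.53151) = 0.18037.
Starting from p₀ = 0.53151; update p ← p + (dp/dt)·Δt with the new parameters.
p: 0.53151 → 0.47899  (Δp = -0.05252)
p: 0.47899 → 0.44405  (Δp = -0.03493)
p: 0.44405 → 0.41931  (Δp = -0.02474)

0.419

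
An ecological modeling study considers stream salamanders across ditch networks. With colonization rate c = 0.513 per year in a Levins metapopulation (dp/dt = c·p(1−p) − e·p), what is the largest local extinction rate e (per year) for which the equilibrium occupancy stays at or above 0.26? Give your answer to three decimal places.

0.380

1 − e/c ≥ 0.26 ⇒ e ≤ c(1 − 0.26) = 0.513 × 0.7400.
e_max = 0.3796.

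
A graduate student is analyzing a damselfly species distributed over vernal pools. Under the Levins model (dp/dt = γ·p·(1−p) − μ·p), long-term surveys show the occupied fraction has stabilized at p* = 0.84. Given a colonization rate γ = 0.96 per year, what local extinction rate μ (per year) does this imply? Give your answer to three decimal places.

0.154

At equilibrium γ(1−p*) = μ.
μ = 0.96 × (1 − 0.84) = 0.96 × 0.1600 = 0.1536.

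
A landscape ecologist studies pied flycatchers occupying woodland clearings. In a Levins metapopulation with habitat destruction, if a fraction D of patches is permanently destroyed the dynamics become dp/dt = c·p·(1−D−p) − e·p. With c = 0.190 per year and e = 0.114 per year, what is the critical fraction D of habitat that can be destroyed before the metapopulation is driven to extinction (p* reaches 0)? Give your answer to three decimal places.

The nontrivial equilibrium is p* = (1−D) − e/c; extinction occurs when this hits zero.
So D_crit = 1 − e/c = 1 − 0.114/0.190 = 1 − 0.6000 = 0.4000.
This equals the undisturbed p*, a classic result of Lande's extension.

0.400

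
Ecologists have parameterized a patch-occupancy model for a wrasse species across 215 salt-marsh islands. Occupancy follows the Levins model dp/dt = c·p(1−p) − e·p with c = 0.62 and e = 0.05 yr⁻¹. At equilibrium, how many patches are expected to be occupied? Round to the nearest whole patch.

p* = 1 − e/c = 1 − 0.05/0.62 = 0.9194.
Expected occupied patches = N × p* = 215 × 0.9194 = 197.66 ≈ 198.

198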